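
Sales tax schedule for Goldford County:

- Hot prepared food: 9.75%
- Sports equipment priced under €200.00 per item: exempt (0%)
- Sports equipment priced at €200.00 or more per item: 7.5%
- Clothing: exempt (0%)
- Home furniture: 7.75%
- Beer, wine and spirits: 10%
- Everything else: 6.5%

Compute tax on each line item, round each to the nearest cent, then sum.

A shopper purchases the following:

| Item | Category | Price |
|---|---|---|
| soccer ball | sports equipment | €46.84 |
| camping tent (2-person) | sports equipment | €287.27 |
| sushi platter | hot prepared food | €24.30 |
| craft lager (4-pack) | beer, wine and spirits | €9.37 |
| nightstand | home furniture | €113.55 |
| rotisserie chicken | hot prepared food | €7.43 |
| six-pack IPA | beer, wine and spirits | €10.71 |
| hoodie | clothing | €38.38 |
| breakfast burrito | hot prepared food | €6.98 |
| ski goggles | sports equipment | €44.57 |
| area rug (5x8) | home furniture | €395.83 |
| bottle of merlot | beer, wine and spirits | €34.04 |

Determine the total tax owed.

€70.21

Soccer ball €46.84: sports equipment, under €200.00 → 0% → €0.00
Camping tent (2-person) €287.27: sports equipment, €200.00 or more → 7.5% → €21.55
Sushi platter €24.30: hot prepared food → 9.75% → €2.37
Craft lager (4-pack) €9.37: beer, wine and spirits → 10% → €0.94
Nightstand €113.55: home furniture → 7.75% → €8.80
Rotisserie chicken €7.43: hot prepared food → 9.75% → €0.72
Six-pack IPA €10.71: beer, wine and spirits → 10% → €1.07
Hoodie €38.38: clothing → 0% → €0.00
Breakfast burrito €6.98: hot prepared food → 9.75% → €0.68
Ski goggles €44.57: sports equipment, under €200.00 → 0% → €0.00
Area rug (5x8) €395.83: home furniture → 7.75% → €30.68
Bottle of merlot €34.04: beer, wine and spirits → 10% → €3.40
Total tax = €21.55 + €2.37 + €0.94 + €8.80 + €0.72 + €1.07 + €0.68 + €30.68 + €3.40 = €70.21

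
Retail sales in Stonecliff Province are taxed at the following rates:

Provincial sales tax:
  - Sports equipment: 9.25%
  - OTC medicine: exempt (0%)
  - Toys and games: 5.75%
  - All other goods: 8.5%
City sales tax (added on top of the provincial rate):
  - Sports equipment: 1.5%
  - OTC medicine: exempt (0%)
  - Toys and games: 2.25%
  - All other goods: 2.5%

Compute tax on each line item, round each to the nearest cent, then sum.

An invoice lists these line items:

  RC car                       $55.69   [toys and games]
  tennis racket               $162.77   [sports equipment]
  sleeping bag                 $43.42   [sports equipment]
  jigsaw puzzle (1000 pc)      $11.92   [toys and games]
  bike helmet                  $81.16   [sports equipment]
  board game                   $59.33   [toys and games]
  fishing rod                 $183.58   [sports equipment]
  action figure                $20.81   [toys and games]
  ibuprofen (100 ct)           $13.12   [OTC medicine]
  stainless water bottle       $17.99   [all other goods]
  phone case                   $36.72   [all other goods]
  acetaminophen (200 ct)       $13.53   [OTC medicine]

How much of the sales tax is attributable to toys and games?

$11.82

RC car $55.69: toys and games → 5.75% + 2.25% city = 8% → $4.46
Jigsaw puzzle (1000 pc) $11.92: toys and games → 5.75% + 2.25% city = 8% → $0.95
Board game $59.33: toys and games → 5.75% + 2.25% city = 8% → $4.75
Action figure $20.81: toys and games → 5.75% + 2.25% city = 8% → $1.66
Tax on toys and games = $4.46 + $0.95 + $4.75 + $1.66 = $11.82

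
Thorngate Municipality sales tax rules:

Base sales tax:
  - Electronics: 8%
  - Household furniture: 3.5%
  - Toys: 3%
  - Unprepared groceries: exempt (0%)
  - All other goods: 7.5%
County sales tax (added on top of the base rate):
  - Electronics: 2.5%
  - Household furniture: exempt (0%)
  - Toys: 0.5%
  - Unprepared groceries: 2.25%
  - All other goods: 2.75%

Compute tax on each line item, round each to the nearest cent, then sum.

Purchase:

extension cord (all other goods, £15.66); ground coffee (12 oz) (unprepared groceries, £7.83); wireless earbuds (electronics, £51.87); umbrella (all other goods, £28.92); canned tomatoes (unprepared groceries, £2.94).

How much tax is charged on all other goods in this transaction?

Extension cord £15.66: all other goods → 7.5% + 2.75% county = 10.25% → £1.61
Umbrella £28.92: all other goods → 7.5% + 2.75% county = 10.25% → £2.96
Tax on all other goods = £1.61 + £2.96 = £4.57

£4.57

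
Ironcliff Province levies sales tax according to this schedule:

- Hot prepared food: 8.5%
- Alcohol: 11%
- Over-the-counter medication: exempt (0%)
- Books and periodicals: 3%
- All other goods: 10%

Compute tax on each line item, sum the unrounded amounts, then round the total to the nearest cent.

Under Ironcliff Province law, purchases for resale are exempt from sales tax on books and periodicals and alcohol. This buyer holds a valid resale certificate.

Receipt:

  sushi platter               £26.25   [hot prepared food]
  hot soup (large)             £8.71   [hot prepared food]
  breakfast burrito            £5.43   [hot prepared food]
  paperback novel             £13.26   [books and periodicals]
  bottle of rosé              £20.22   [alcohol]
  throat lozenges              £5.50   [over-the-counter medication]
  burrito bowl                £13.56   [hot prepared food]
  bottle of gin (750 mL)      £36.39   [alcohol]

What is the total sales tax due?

£4.59

Sushi platter £26.25: hot prepared food → 8.5% → £2.23125
Hot soup (large) £8.71: hot prepared food → 8.5% → £0.74035
Breakfast burrito £5.43: hot prepared food → 8.5% → £0.46155
Paperback novel £13.26: books and periodicals, buyer-exempt → 0% → £0.00
Bottle of rosé £20.22: alcohol, buyer-exempt → 0% → £0.00
Throat lozenges £5.50: over-the-counter medication → 0% → £0.00
Burrito bowl £13.56: hot prepared food → 8.5% → £1.1526
Bottle of gin (750 mL) £36.39: alcohol, buyer-exempt → 0% → £0.00
Unrounded tax sum = £4.58575 → £4.59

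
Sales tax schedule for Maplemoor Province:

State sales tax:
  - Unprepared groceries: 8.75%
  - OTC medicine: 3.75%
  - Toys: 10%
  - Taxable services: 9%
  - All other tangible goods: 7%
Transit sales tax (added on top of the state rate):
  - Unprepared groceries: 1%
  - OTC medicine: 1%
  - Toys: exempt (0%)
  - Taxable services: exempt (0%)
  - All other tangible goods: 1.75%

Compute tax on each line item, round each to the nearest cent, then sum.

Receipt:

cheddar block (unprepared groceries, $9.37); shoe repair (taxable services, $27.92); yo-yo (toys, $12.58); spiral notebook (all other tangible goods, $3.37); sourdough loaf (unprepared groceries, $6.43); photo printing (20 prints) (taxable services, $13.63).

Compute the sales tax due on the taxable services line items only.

Shoe repair $27.92: taxable services → 9% + 0% transit = 9% → $2.51
Photo printing (20 prints) $13.63: taxable services → 9% + 0% transit = 9% → $1.23
Tax on taxable services = $2.51 + $1.23 = $3.74

$3.74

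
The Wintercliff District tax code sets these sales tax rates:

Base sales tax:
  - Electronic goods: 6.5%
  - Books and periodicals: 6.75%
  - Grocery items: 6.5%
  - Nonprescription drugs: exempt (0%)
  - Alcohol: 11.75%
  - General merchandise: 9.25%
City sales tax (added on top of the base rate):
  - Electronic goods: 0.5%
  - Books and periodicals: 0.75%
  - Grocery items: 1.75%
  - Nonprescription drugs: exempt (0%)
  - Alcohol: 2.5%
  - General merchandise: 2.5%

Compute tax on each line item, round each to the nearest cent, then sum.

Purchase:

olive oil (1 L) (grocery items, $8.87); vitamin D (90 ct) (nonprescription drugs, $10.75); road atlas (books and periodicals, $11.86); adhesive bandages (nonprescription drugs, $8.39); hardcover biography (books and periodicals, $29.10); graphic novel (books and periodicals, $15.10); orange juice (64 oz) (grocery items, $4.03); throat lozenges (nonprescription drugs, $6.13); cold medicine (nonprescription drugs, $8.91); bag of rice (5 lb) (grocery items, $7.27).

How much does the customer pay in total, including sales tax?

Olive oil (1 L) $8.87: grocery items → 6.5% + 1.75% city = 8.25% → $0.73
Vitamin D (90 ct) $10.75: nonprescription drugs → 0% + 0% city = 0% → $0.00
Road atlas $11.86: books and periodicals → 6.75% + 0.75% city = 7.5% → $0.89
Adhesive bandages $8.39: nonprescription drugs → 0% + 0% city = 0% → $0.00
Hardcover biography $29.10: books and periodicals → 6.75% + 0.75% city = 7.5% → $2.18
Graphic novel $15.10: books and periodicals → 6.75% + 0.75% city = 7.5% → $1.13
Orange juice (64 oz) $4.03: grocery items → 6.5% + 1.75% city = 8.25% → $0.33
Throat lozenges $6.13: nonprescription drugs → 0% + 0% city = 0% → $0.00
Cold medicine $8.91: nonprescription drugs → 0% + 0% city = 0% → $0.00
Bag of rice (5 lb) $7.27: grocery items → 6.5% + 1.75% city = 8.25% → $0.60
Subtotal = $110.41; tax = $5.86; total due = $116.27

$116.27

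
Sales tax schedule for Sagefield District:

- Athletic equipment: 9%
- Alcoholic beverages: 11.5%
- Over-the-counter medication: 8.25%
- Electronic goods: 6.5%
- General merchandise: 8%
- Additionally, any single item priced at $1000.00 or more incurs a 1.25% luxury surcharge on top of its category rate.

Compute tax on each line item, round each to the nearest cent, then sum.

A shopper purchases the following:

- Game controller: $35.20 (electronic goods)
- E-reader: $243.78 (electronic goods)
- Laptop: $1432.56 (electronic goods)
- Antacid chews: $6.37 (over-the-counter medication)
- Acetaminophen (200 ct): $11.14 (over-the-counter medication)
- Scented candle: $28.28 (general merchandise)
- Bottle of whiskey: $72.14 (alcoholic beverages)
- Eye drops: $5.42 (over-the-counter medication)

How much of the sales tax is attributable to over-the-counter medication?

Antacid chews $6.37: over-the-counter medication → 8.25% → $0.53
Acetaminophen (200 ct) $11.14: over-the-counter medication → 8.25% → $0.92
Eye drops $5.42: over-the-counter medication → 8.25% → $0.45
Tax on over-the-counter medication = $0.53 + $0.92 + $0.45 = $1.90

$1.90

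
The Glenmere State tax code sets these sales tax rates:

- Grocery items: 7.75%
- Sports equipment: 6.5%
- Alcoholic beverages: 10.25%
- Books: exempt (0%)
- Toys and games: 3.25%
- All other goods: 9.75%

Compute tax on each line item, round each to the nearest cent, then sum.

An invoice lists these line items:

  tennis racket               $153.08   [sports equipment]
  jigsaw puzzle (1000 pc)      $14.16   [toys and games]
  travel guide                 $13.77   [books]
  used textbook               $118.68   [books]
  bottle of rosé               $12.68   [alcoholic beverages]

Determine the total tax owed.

Tennis racket $153.08: sports equipment → 6.5% → $9.95
Jigsaw puzzle (1000 pc) $14.16: toys and games → 3.25% → $0.46
Travel guide $13.77: books → 0% → $0.00
Used textbook $118.68: books → 0% → $0.00
Bottle of rosé $12.68: alcoholic beverages → 10.25% → $1.30
Total tax = $9.95 + $0.46 + $1.30 = $11.71

$11.71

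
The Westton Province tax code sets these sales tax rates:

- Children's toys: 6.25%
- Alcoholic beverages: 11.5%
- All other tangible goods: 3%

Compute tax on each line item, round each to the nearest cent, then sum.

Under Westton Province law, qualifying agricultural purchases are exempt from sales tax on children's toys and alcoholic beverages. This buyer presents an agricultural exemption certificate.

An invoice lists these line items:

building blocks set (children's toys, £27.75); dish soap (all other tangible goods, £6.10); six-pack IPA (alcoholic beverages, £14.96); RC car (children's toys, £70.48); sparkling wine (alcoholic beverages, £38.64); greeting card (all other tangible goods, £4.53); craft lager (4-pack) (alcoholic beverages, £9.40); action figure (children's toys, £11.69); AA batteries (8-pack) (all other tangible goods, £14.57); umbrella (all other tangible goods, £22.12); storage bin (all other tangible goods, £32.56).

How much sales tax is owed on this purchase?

Building blocks set £27.75: children's toys, buyer-exempt → 0% → £0.00
Dish soap £6.10: all other tangible goods → 3% → £0.18
Six-pack IPA £14.96: alcoholic beverages, buyer-exempt → 0% → £0.00
RC car £70.48: children's toys, buyer-exempt → 0% → £0.00
Sparkling wine £38.64: alcoholic beverages, buyer-exempt → 0% → £0.00
Greeting card £4.53: all other tangible goods → 3% → £0.14
Craft lager (4-pack) £9.40: alcoholic beverages, buyer-exempt → 0% → £0.00
Action figure £11.69: children's toys, buyer-exempt → 0% → £0.00
AA batteries (8-pack) £14.57: all other tangible goods → 3% → £0.44
Umbrella £22.12: all other tangible goods → 3% → £0.66
Storage bin £32.56: all other tangible goods → 3% → £0.98
Total tax = £0.18 + £0.14 + £0.44 + £0.66 + £0.98 = £2.40

£2.40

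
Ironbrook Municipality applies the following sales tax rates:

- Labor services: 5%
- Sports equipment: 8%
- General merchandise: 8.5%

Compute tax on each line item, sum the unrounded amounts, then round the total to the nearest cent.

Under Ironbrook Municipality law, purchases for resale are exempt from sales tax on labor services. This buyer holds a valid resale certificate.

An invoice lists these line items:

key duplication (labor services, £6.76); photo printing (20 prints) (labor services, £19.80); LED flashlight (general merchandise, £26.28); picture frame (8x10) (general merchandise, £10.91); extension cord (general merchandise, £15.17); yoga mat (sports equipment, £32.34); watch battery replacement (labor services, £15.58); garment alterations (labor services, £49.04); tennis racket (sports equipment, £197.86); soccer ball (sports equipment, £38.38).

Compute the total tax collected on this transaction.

Key duplication £6.76: labor services, buyer-exempt → 0% → £0.00
Photo printing (20 prints) £19.80: labor services, buyer-exempt → 0% → £0.00
LED flashlight £26.28: general merchandise → 8.5% → £2.2338
Picture frame (8x10) £10.91: general merchandise → 8.5% → £0.92735
Extension cord £15.17: general merchandise → 8.5% → £1.28945
Yoga mat £32.34: sports equipment → 8% → £2.5872
Watch battery replacement £15.58: labor services, buyer-exempt → 0% → £0.00
Garment alterations £49.04: labor services, buyer-exempt → 0% → £0.00
Tennis racket £197.86: sports equipment → 8% → £15.8288
Soccer ball £38.38: sports equipment → 8% → £3.0704
Unrounded tax sum = £25.937 → £25.94

£25.94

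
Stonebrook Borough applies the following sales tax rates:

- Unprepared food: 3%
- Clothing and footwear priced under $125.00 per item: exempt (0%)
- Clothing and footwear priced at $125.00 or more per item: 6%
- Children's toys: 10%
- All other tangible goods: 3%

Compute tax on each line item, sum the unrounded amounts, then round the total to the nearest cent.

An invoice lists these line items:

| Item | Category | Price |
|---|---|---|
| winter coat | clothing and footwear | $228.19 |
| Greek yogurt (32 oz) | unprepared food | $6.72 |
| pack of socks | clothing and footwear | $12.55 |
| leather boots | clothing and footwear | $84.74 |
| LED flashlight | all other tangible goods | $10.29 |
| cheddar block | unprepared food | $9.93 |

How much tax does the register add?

$14.50

Winter coat $228.19: clothing and footwear, $125.00 or more → 6% → $13.6914
Greek yogurt (32 oz) $6.72: unprepared food → 3% → $0.2016
Pack of socks $12.55: clothing and footwear, under $125.00 → 0% → $0.00
Leather boots $84.74: clothing and footwear, under $125.00 → 0% → $0.00
LED flashlight $10.29: all other tangible goods → 3% → $0.3087
Cheddar block $9.93: unprepared food → 3% → $0.2979
Unrounded tax sum = $14.4996 → $14.50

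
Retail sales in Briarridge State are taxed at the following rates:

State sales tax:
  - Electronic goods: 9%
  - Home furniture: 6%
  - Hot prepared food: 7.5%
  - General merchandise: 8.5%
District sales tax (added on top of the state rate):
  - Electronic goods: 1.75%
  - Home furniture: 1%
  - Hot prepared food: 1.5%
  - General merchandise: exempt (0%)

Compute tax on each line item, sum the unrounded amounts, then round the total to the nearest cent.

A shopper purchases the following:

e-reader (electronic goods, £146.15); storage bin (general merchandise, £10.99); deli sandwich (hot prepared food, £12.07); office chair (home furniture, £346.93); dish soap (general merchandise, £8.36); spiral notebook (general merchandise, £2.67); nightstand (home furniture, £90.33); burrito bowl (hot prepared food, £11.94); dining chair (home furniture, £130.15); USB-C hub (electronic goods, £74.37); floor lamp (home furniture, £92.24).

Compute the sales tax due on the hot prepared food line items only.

£2.16

Deli sandwich £12.07: hot prepared food → 7.5% + 1.5% district = 9% → £1.0863
Burrito bowl £11.94: hot prepared food → 7.5% + 1.5% district = 9% → £1.0746
Tax on hot prepared food: unrounded sum = £2.1609 → £2.16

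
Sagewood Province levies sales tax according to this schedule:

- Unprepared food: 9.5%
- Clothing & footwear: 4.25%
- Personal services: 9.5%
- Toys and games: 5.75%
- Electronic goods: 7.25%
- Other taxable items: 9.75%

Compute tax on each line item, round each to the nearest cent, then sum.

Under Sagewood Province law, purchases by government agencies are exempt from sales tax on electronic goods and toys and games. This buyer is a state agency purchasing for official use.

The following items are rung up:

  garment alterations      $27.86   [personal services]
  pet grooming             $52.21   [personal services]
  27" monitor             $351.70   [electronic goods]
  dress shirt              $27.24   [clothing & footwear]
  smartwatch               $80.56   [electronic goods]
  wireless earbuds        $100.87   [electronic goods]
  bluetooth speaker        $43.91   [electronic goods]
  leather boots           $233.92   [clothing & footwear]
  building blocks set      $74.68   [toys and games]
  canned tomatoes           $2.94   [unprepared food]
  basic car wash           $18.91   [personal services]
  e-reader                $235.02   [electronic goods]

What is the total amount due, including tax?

$1270.61

Garment alterations $27.86: personal services → 9.5% → $2.65
Pet grooming $52.21: personal services → 9.5% → $4.96
27" monitor $351.70: electronic goods, buyer-exempt → 0% → $0.00
Dress shirt $27.24: clothing & footwear → 4.25% → $1.16
Smartwatch $80.56: electronic goods, buyer-exempt → 0% → $0.00
Wireless earbuds $100.87: electronic goods, buyer-exempt → 0% → $0.00
Bluetooth speaker $43.91: electronic goods, buyer-exempt → 0% → $0.00
Leather boots $233.92: clothing & footwear → 4.25% → $9.94
Building blocks set $74.68: toys and games, buyer-exempt → 0% → $0.00
Canned tomatoes $2.94: unprepared food → 9.5% → $0.28
Basic car wash $18.91: personal services → 9.5% → $1.80
E-reader $235.02: electronic goods, buyer-exempt → 0% → $0.00
Subtotal = $1249.82; tax = $20.79; total due = $1270.61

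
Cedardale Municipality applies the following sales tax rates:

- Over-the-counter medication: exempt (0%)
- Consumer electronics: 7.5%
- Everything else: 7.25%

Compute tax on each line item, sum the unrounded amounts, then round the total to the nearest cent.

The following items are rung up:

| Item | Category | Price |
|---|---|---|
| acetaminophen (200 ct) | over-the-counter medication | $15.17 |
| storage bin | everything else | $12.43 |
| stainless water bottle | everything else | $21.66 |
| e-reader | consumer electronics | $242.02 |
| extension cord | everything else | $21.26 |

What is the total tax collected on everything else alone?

$4.01

Storage bin $12.43: everything else → 7.25% → $0.901175
Stainless water bottle $21.66: everything else → 7.25% → $1.57035
Extension cord $21.26: everything else → 7.25% → $1.54135
Tax on everything else: unrounded sum = $4.012875 → $4.01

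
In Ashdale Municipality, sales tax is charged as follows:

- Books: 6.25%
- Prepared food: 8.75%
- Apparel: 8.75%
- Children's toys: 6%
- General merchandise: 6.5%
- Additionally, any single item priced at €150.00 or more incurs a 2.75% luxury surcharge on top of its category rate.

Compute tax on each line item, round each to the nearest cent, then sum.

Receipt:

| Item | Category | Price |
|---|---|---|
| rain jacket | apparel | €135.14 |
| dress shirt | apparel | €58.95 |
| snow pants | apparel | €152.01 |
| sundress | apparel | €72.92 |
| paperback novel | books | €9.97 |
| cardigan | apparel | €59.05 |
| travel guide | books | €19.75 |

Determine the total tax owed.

Rain jacket €135.14: apparel → 8.75% → €11.82
Dress shirt €58.95: apparel → 8.75% → €5.16
Snow pants €152.01: apparel → 8.75% + 2.75% surcharge = 11.5% → €17.48
Sundress €72.92: apparel → 8.75% → €6.38
Paperback novel €9.97: books → 6.25% → €0.62
Cardigan €59.05: apparel → 8.75% → €5.17
Travel guide €19.75: books → 6.25% → €1.23
Total tax = €11.82 + €5.16 + €17.48 + €6.38 + €0.62 + €5.17 + €1.23 = €47.86

€47.86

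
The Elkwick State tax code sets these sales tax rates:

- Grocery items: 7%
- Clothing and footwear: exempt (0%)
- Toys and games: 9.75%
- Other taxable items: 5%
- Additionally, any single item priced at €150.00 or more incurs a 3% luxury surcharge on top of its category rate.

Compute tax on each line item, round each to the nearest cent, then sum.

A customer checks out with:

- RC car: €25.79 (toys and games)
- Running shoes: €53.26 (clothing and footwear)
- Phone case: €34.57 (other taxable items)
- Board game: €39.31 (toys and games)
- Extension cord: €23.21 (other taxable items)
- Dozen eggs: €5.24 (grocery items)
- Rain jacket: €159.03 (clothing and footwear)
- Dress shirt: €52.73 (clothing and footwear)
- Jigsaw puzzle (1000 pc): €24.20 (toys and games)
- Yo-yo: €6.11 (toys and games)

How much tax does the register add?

RC car €25.79: toys and games → 9.75% → €2.51
Running shoes €53.26: clothing and footwear → 0% → €0.00
Phone case €34.57: other taxable items → 5% → €1.73
Board game €39.31: toys and games → 9.75% → €3.83
Extension cord €23.21: other taxable items → 5% → €1.16
Dozen eggs €5.24: grocery items → 7% → €0.37
Rain jacket €159.03: clothing and footwear → 0% + 3% surcharge = 3% → €4.77
Dress shirt €52.73: clothing and footwear → 0% → €0.00
Jigsaw puzzle (1000 pc) €24.20: toys and games → 9.75% → €2.36
Yo-yo €6.11: toys and games → 9.75% → €0.60
Total tax = €2.51 + €1.73 + €3.83 + €1.16 + €0.37 + €4.77 + €2.36 + €0.60 = €17.33

€17.33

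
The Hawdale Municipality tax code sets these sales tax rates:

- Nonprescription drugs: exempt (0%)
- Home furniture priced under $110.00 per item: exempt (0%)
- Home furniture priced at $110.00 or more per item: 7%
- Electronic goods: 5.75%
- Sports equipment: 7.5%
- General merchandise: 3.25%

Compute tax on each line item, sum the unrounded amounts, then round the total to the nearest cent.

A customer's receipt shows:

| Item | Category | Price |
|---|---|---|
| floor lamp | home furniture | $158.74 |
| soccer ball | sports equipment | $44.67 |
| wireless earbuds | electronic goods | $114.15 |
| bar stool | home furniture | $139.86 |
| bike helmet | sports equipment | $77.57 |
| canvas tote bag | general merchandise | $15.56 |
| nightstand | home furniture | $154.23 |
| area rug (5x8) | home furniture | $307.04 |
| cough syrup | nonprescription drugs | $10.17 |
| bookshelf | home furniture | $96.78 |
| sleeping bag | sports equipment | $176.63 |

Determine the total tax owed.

Floor lamp $158.74: home furniture, $110.00 or more → 7% → $11.1118
Soccer ball $44.67: sports equipment → 7.5% → $3.35025
Wireless earbuds $114.15: electronic goods → 5.75% → $6.563625
Bar stool $139.86: home furniture, $110.00 or more → 7% → $9.7902
Bike helmet $77.57: sports equipment → 7.5% → $5.81775
Canvas tote bag $15.56: general merchandise → 3.25% → $0.5057
Nightstand $154.23: home furniture, $110.00 or more → 7% → $10.7961
Area rug (5x8) $307.04: home furniture, $110.00 or more → 7% → $21.4928
Cough syrup $10.17: nonprescription drugs → 0% → $0.00
Bookshelf $96.78: home furniture, under $110.00 → 0% → $0.00
Sleeping bag $176.63: sports equipment → 7.5% → $13.24725
Unrounded tax sum = $82.675475 → $82.68

$82.68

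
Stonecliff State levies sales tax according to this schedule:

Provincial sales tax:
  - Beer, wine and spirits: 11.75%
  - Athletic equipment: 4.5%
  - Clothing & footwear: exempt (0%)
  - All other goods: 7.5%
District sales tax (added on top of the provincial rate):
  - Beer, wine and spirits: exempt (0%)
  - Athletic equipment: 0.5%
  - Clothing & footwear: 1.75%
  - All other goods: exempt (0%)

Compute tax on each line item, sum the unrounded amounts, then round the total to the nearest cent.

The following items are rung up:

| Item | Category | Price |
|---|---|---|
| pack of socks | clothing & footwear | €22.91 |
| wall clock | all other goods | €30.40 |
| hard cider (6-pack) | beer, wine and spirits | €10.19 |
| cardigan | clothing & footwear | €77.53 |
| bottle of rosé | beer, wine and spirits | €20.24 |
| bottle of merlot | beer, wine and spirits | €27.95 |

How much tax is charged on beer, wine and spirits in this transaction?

Hard cider (6-pack) €10.19: beer, wine and spirits → 11.75% + 0% district = 11.75% → €1.197325
Bottle of rosé €20.24: beer, wine and spirits → 11.75% + 0% district = 11.75% → €2.3782
Bottle of merlot €27.95: beer, wine and spirits → 11.75% + 0% district = 11.75% → €3.284125
Tax on beer, wine and spirits: unrounded sum = €6.85965 → €6.86

€6.86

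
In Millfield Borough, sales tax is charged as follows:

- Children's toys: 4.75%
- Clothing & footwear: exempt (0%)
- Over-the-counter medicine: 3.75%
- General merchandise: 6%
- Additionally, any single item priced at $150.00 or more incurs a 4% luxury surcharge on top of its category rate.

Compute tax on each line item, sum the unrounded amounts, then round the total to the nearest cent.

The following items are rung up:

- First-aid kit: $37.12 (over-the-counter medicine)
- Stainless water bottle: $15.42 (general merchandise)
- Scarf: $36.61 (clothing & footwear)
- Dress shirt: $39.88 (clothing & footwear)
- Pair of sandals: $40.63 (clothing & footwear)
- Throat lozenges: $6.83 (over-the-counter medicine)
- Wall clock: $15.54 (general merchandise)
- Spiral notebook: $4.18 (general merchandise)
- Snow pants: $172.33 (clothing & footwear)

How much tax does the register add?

$10.65

First-aid kit $37.12: over-the-counter medicine → 3.75% → $1.392
Stainless water bottle $15.42: general merchandise → 6% → $0.9252
Scarf $36.61: clothing & footwear → 0% → $0.00
Dress shirt $39.88: clothing & footwear → 0% → $0.00
Pair of sandals $40.63: clothing & footwear → 0% → $0.00
Throat lozenges $6.83: over-the-counter medicine → 3.75% → $0.256125
Wall clock $15.54: general merchandise → 6% → $0.9324
Spiral notebook $4.18: general merchandise → 6% → $0.2508
Snow pants $172.33: clothing & footwear → 0% + 4% surcharge = 4% → $6.8932
Unrounded tax sum = $10.649725 → $10.65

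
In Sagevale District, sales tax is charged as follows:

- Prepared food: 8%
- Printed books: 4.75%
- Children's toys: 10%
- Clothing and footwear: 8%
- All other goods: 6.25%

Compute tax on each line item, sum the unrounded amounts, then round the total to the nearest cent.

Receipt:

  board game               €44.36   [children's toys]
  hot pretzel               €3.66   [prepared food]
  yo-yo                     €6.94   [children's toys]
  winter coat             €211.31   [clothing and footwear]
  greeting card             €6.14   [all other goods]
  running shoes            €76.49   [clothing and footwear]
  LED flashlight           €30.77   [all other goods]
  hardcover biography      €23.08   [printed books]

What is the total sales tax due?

Board game €44.36: children's toys → 10% → €4.436
Hot pretzel €3.66: prepared food → 8% → €0.2928
Yo-yo €6.94: children's toys → 10% → €0.694
Winter coat €211.31: clothing and footwear → 8% → €16.9048
Greeting card €6.14: all other goods → 6.25% → €0.38375
Running shoes €76.49: clothing and footwear → 8% → €6.1192
LED flashlight €30.77: all other goods → 6.25% → €1.923125
Hardcover biography €23.08: printed books → 4.75% → €1.0963
Unrounded tax sum = €31.849975 → €31.85

€31.85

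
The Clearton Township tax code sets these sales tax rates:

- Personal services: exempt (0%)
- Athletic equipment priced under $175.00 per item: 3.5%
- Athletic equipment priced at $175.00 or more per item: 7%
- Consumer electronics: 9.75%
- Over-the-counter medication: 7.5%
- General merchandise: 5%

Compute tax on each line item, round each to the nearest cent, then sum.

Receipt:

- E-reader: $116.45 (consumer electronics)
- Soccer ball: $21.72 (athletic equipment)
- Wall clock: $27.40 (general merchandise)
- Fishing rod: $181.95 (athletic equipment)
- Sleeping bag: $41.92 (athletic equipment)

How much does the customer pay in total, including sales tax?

$417.13

E-reader $116.45: consumer electronics → 9.75% → $11.35
Soccer ball $21.72: athletic equipment, under $175.00 → 3.5% → $0.76
Wall clock $27.40: general merchandise → 5% → $1.37
Fishing rod $181.95: athletic equipment, $175.00 or more → 7% → $12.74
Sleeping bag $41.92: athletic equipment, under $175.00 → 3.5% → $1.47
Subtotal = $389.44; tax = $27.69; total due = $417.13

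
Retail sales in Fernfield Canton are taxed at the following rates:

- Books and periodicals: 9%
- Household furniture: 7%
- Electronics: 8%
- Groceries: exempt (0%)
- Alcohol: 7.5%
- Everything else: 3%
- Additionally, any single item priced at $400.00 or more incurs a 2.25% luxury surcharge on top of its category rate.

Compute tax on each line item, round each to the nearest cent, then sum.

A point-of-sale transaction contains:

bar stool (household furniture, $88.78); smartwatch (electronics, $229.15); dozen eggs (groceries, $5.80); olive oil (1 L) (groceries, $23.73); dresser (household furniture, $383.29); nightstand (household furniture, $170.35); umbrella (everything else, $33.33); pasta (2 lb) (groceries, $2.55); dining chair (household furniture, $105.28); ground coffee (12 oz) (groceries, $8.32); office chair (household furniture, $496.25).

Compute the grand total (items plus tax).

$1664.39

Bar stool $88.78: household furniture → 7% → $6.21
Smartwatch $229.15: electronics → 8% → $18.33
Dozen eggs $5.80: groceries → 0% → $0.00
Olive oil (1 L) $23.73: groceries → 0% → $0.00
Dresser $383.29: household furniture → 7% → $26.83
Nightstand $170.35: household furniture → 7% → $11.92
Umbrella $33.33: everything else → 3% → $1.00
Pasta (2 lb) $2.55: groceries → 0% → $0.00
Dining chair $105.28: household furniture → 7% → $7.37
Ground coffee (12 oz) $8.32: groceries → 0% → $0.00
Office chair $496.25: household furniture → 7% + 2.25% surcharge = 9.25% → $45.90
Subtotal = $1546.83; tax = $117.56; total due = $1664.39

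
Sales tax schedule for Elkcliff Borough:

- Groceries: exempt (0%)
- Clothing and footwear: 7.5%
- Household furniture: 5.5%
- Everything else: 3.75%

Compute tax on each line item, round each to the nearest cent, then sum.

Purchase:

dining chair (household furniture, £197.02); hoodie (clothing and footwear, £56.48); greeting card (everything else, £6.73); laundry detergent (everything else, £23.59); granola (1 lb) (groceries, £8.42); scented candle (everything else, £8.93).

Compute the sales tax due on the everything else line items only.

£1.46

Greeting card £6.73: everything else → 3.75% → £0.25
Laundry detergent £23.59: everything else → 3.75% → £0.88
Scented candle £8.93: everything else → 3.75% → £0.33
Tax on everything else = £0.25 + £0.88 + £0.33 = £1.46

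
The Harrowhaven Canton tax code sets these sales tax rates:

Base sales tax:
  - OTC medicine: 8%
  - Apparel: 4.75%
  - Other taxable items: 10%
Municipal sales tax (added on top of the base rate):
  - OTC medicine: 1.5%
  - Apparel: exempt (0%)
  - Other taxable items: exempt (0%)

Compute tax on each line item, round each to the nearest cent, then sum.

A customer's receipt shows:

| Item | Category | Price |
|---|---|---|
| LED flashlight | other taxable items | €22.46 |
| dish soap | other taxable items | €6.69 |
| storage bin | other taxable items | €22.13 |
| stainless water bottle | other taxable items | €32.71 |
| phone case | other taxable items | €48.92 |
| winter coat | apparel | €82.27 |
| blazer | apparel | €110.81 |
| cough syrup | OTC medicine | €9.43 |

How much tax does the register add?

€23.36

LED flashlight €22.46: other taxable items → 10% + 0% municipal = 10% → €2.25
Dish soap €6.69: other taxable items → 10% + 0% municipal = 10% → €0.67
Storage bin €22.13: other taxable items → 10% + 0% municipal = 10% → €2.21
Stainless water bottle €32.71: other taxable items → 10% + 0% municipal = 10% → €3.27
Phone case €48.92: other taxable items → 10% + 0% municipal = 10% → €4.89
Winter coat €82.27: apparel → 4.75% + 0% municipal = 4.75% → €3.91
Blazer €110.81: apparel → 4.75% + 0% municipal = 4.75% → €5.26
Cough syrup €9.43: OTC medicine → 8% + 1.5% municipal = 9.5% → €0.90
Total tax = €2.25 + €0.67 + €2.21 + €3.27 + €4.89 + €3.91 + €5.26 + €0.90 = €23.36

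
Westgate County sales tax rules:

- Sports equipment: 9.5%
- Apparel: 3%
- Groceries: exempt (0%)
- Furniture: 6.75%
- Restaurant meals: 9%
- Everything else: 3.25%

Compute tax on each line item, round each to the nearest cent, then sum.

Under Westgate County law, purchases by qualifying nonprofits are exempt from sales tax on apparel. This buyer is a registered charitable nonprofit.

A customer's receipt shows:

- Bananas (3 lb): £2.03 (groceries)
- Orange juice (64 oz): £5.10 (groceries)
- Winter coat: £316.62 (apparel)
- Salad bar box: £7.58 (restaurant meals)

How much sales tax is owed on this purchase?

Bananas (3 lb) £2.03: groceries → 0% → £0.00
Orange juice (64 oz) £5.10: groceries → 0% → £0.00
Winter coat £316.62: apparel, buyer-exempt → 0% → £0.00
Salad bar box £7.58: restaurant meals → 9% → £0.68
Total tax = £0.68

£0.68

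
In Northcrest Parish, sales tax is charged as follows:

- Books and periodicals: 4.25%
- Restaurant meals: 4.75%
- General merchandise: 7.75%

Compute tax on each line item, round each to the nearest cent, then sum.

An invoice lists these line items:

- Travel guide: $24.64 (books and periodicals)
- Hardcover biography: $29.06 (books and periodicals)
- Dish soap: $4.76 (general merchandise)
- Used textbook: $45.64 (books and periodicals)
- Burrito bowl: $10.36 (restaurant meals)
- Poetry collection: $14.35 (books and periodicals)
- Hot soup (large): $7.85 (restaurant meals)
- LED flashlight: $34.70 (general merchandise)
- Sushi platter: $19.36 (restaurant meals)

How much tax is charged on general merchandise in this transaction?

$3.06

Dish soap $4.76: general merchandise → 7.75% → $0.37
LED flashlight $34.70: general merchandise → 7.75% → $2.69
Tax on general merchandise = $0.37 + $2.69 = $3.06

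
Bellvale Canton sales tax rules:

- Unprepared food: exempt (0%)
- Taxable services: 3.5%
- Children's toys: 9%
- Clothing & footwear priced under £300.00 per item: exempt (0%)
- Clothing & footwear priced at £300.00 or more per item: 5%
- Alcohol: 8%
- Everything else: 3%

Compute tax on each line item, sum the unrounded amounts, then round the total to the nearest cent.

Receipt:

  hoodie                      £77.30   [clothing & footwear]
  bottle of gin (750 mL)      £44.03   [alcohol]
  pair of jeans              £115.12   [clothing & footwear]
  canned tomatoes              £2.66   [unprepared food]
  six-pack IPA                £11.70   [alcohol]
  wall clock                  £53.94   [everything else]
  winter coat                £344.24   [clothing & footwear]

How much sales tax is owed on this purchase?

£23.29

Hoodie £77.30: clothing & footwear, under £300.00 → 0% → £0.00
Bottle of gin (750 mL) £44.03: alcohol → 8% → £3.5224
Pair of jeans £115.12: clothing & footwear, under £300.00 → 0% → £0.00
Canned tomatoes £2.66: unprepared food → 0% → £0.00
Six-pack IPA £11.70: alcohol → 8% → £0.936
Wall clock £53.94: everything else → 3% → £1.6182
Winter coat £344.24: clothing & footwear, £300.00 or more → 5% → £17.212
Unrounded tax sum = £23.2886 → £23.29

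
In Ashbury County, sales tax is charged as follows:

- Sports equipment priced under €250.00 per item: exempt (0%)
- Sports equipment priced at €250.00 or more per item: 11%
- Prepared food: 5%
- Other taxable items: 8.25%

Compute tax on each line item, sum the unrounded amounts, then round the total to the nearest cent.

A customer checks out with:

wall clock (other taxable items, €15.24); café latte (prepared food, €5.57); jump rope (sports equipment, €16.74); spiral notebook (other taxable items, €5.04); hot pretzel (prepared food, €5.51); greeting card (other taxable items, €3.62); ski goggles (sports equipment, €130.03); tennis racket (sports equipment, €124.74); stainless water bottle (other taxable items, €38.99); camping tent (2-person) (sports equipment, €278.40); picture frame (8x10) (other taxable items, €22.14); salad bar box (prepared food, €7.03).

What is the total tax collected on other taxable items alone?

Wall clock €15.24: other taxable items → 8.25% → €1.2573
Spiral notebook €5.04: other taxable items → 8.25% → €0.4158
Greeting card €3.62: other taxable items → 8.25% → €0.29865
Stainless water bottle €38.99: other taxable items → 8.25% → €3.216675
Picture frame (8x10) €22.14: other taxable items → 8.25% → €1.82655
Tax on other taxable items: unrounded sum = €7.014975 → €7.01

€7.01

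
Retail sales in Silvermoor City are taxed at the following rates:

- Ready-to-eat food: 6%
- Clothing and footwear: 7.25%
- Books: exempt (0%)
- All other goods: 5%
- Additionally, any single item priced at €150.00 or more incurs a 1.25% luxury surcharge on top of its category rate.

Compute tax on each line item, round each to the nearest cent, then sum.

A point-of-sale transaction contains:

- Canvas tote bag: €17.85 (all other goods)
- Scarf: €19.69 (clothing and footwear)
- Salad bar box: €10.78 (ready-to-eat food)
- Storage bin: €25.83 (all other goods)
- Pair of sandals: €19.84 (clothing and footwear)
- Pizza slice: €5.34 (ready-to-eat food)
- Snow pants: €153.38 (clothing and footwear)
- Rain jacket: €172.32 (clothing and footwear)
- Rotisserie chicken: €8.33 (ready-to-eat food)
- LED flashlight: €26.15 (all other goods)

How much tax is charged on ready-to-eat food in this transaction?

Salad bar box €10.78: ready-to-eat food → 6% → €0.65
Pizza slice €5.34: ready-to-eat food → 6% → €0.32
Rotisserie chicken €8.33: ready-to-eat food → 6% → €0.50
Tax on ready-to-eat food = €0.65 + €0.32 + €0.50 = €1.47

€1.47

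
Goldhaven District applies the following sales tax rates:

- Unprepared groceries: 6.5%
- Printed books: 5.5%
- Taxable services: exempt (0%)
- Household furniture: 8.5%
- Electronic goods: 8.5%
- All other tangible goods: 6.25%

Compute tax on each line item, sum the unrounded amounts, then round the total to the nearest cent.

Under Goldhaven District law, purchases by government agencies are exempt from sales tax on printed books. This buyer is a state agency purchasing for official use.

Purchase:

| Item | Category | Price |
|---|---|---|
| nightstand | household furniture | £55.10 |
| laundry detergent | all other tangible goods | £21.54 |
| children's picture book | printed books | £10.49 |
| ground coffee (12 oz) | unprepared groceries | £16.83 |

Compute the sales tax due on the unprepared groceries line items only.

£1.09

Ground coffee (12 oz) £16.83: unprepared groceries → 6.5% → £1.09395
Tax on unprepared groceries: unrounded sum = £1.09395 → £1.09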